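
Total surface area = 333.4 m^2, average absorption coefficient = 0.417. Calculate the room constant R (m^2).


Given values:
  S = 333.4 m^2, alpha = 0.417
Formula: R = S * alpha / (1 - alpha)
Numerator: 333.4 * 0.417 = 139.0278
Denominator: 1 - 0.417 = 0.583
R = 139.0278 / 0.583 = 238.47

238.47 m^2


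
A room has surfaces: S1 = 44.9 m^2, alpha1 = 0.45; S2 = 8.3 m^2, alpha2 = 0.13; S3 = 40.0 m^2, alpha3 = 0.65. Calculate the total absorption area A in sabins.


Given surfaces:
  Surface 1: 44.9 * 0.45 = 20.205
  Surface 2: 8.3 * 0.13 = 1.079
  Surface 3: 40.0 * 0.65 = 26.0
Formula: A = sum(Si * alpha_i)
A = 20.205 + 1.079 + 26.0
A = 47.28

47.28 sabins


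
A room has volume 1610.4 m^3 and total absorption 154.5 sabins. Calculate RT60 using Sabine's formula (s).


Given values:
  V = 1610.4 m^3
  A = 154.5 sabins
Formula: RT60 = 0.161 * V / A
Numerator: 0.161 * 1610.4 = 259.2744
RT60 = 259.2744 / 154.5 = 1.678

1.678 s


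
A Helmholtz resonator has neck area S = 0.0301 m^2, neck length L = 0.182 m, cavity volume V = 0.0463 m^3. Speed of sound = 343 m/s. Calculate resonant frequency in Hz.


Given values:
  S = 0.0301 m^2, L = 0.182 m, V = 0.0463 m^3, c = 343 m/s
Formula: f = (c / (2*pi)) * sqrt(S / (V * L))
Compute V * L = 0.0463 * 0.182 = 0.0084266
Compute S / (V * L) = 0.0301 / 0.0084266 = 3.572
Compute sqrt(3.572) = 1.889974
Compute c / (2*pi) = 343 / 6.283185 = 54.590148
f = 54.590148 * 1.889974 = 103.17

103.17 Hz


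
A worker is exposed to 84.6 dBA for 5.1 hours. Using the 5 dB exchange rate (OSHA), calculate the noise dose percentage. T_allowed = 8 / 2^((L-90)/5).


Given values:
  L = 84.6 dBA, T = 5.1 hours
Formula: T_allowed = 8 / 2^((L - 90) / 5)
Compute exponent: (84.6 - 90) / 5 = -1.08
Compute 2^(-1.08) = 0.473029
T_allowed = 8 / 0.473029 = 16.912282 hours
Dose = (T / T_allowed) * 100
Dose = (5.1 / 16.912282) * 100 = 30.16

30.16 %


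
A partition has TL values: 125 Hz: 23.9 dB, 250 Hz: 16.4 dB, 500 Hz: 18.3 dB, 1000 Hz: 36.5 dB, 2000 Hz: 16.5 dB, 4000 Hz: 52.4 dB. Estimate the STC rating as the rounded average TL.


Given TL values at each frequency:
  125 Hz: 23.9 dB
  250 Hz: 16.4 dB
  500 Hz: 18.3 dB
  1000 Hz: 36.5 dB
  2000 Hz: 16.5 dB
  4000 Hz: 52.4 dB
Formula: STC ~ round(average of TL values)
Sum = 23.9 + 16.4 + 18.3 + 36.5 + 16.5 + 52.4 = 164.0
Average = 164.0 / 6 = 27.33
Rounded: 27

27


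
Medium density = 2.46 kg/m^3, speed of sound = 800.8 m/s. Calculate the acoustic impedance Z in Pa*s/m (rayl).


Given values:
  rho = 2.46 kg/m^3
  c = 800.8 m/s
Formula: Z = rho * c
Z = 2.46 * 800.8
Z = 1969.97

1969.97 rayl


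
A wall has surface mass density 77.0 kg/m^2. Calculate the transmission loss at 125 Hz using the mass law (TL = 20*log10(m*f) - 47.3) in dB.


Given values:
  m = 77.0 kg/m^2, f = 125 Hz
Formula: TL = 20 * log10(m * f) - 47.3
Compute m * f = 77.0 * 125 = 9625.0
Compute log10(9625.0) = 3.983401
Compute 20 * 3.983401 = 79.668
TL = 79.668 - 47.3 = 32.37

32.37 dB


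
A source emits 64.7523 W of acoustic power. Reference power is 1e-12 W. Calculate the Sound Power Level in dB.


Given values:
  W = 64.7523 W
  W_ref = 1e-12 W
Formula: SWL = 10 * log10(W / W_ref)
Compute ratio: W / W_ref = 64752300000000
Compute log10: log10(64752300000000) = 13.811255
Multiply: SWL = 10 * 13.811255 = 138.11

138.11 dB


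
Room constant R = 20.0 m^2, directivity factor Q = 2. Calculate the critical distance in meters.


Given values:
  R = 20.0 m^2, Q = 2
Formula: d_c = 0.141 * sqrt(Q * R)
Compute Q * R = 2 * 20.0 = 40.0
Compute sqrt(40.0) = 6.3246
d_c = 0.141 * 6.3246 = 0.892

0.892 m


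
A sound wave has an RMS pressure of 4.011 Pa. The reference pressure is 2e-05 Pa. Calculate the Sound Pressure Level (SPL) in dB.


Given values:
  p = 4.011 Pa
  p_ref = 2e-05 Pa
Formula: SPL = 20 * log10(p / p_ref)
Compute ratio: p / p_ref = 4.011 / 2e-05 = 200550
Compute log10: log10(200550) = 5.302223
Multiply: SPL = 20 * 5.302223 = 106.04

106.04 dB


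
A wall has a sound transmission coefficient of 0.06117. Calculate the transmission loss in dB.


Given values:
  tau = 0.06117
Formula: TL = 10 * log10(1 / tau)
Compute 1 / tau = 1 / 0.06117 = 16.3479
Compute log10(16.3479) = 1.213462
TL = 10 * 1.213462 = 12.13

12.13 dB


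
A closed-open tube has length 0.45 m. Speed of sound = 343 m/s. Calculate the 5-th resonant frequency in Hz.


Given values:
  Tube type: closed-open, L = 0.45 m, c = 343 m/s, n = 5
Formula: f_n = (2n - 1) * c / (4 * L)
Compute 2n - 1 = 2*5 - 1 = 9
Compute 4 * L = 4 * 0.45 = 1.8
f = 9 * 343 / 1.8
f = 1715.0

1715.0 Hz


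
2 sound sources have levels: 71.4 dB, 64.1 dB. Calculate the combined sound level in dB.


Formula: L_total = 10 * log10( sum(10^(Li/10)) )
  Source 1: 10^(71.4/10) = 13803842.646
  Source 2: 10^(64.1/10) = 2570395.7828
Sum of linear values = 16374238.4288
L_total = 10 * log10(16374238.4288) = 72.14

72.14 dB


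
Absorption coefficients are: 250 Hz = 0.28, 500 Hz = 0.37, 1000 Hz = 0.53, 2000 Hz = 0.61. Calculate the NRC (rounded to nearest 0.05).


Given values:
  a_250 = 0.28, a_500 = 0.37
  a_1000 = 0.53, a_2000 = 0.61
Formula: NRC = (a250 + a500 + a1000 + a2000) / 4
Sum = 0.28 + 0.37 + 0.53 + 0.61 = 1.79
NRC = 1.79 / 4 = 0.4475
Rounded to nearest 0.05: 0.45

0.45


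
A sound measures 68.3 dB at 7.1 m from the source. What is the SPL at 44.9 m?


Given values:
  SPL1 = 68.3 dB, r1 = 7.1 m, r2 = 44.9 m
Formula: SPL2 = SPL1 - 20 * log10(r2 / r1)
Compute ratio: r2 / r1 = 44.9 / 7.1 = 6.3239
Compute log10: log10(6.3239) = 0.800985
Compute drop: 20 * 0.800985 = 16.0197
SPL2 = 68.3 - 16.0197 = 52.28

52.28 dB


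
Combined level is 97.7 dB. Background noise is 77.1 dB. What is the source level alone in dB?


Given values:
  L_total = 97.7 dB, L_bg = 77.1 dB
Formula: L_source = 10 * log10(10^(L_total/10) - 10^(L_bg/10))
Convert to linear:
  10^(97.7/10) = 5888436553.5559
  10^(77.1/10) = 51286138.3991
Difference: 5888436553.5559 - 51286138.3991 = 5837150415.1568
L_source = 10 * log10(5837150415.1568) = 97.66

97.66 dB


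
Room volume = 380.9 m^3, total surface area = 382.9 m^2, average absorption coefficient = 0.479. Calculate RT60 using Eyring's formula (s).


Given values:
  V = 380.9 m^3, S = 382.9 m^2, alpha = 0.479
Formula: RT60 = 0.161 * V / (-S * ln(1 - alpha))
Compute ln(1 - 0.479) = ln(0.521) = -0.652005
Denominator: -382.9 * -0.652005 = 249.6527
Numerator: 0.161 * 380.9 = 61.3249
RT60 = 61.3249 / 249.6527 = 0.246

0.246 s


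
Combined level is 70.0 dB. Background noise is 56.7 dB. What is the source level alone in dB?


Given values:
  L_total = 70.0 dB, L_bg = 56.7 dB
Formula: L_source = 10 * log10(10^(L_total/10) - 10^(L_bg/10))
Convert to linear:
  10^(70.0/10) = 10000000.0
  10^(56.7/10) = 467735.1413
Difference: 10000000.0 - 467735.1413 = 9532264.8587
L_source = 10 * log10(9532264.8587) = 69.79

69.79 dB


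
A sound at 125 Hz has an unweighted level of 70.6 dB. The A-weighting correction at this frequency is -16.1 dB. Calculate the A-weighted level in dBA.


Given values:
  SPL = 70.6 dB
  A-weighting at 125 Hz = -16.1 dB
Formula: L_A = SPL + A_weight
L_A = 70.6 + (-16.1)
L_A = 54.5

54.5 dBA


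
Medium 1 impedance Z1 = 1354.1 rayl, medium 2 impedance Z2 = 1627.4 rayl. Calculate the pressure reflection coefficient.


Given values:
  Z1 = 1354.1 rayl, Z2 = 1627.4 rayl
Formula: R = (Z2 - Z1) / (Z2 + Z1)
Numerator: Z2 - Z1 = 1627.4 - 1354.1 = 273.3
Denominator: Z2 + Z1 = 1627.4 + 1354.1 = 2981.5
R = 273.3 / 2981.5 = 0.0917

0.0917


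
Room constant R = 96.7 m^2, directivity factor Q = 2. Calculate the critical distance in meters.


Given values:
  R = 96.7 m^2, Q = 2
Formula: d_c = 0.141 * sqrt(Q * R)
Compute Q * R = 2 * 96.7 = 193.4
Compute sqrt(193.4) = 13.9068
d_c = 0.141 * 13.9068 = 1.961

1.961 m


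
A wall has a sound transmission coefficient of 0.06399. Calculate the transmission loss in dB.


Given values:
  tau = 0.06399
Formula: TL = 10 * log10(1 / tau)
Compute 1 / tau = 1 / 0.06399 = 15.6274
Compute log10(15.6274) = 1.193887
TL = 10 * 1.193887 = 11.94

11.94 dB


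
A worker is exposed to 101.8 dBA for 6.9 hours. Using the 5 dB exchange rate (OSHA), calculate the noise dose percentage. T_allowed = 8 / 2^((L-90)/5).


Given values:
  L = 101.8 dBA, T = 6.9 hours
Formula: T_allowed = 8 / 2^((L - 90) / 5)
Compute exponent: (101.8 - 90) / 5 = 2.36
Compute 2^(2.36) = 5.133704
T_allowed = 8 / 5.133704 = 1.558329 hours
Dose = (T / T_allowed) * 100
Dose = (6.9 / 1.558329) * 100 = 442.78

442.78 %


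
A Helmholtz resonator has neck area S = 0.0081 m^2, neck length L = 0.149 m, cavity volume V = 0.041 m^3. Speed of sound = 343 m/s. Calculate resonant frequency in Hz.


Given values:
  S = 0.0081 m^2, L = 0.149 m, V = 0.041 m^3, c = 343 m/s
Formula: f = (c / (2*pi)) * sqrt(S / (V * L))
Compute V * L = 0.041 * 0.149 = 0.006109
Compute S / (V * L) = 0.0081 / 0.006109 = 1.3259
Compute sqrt(1.3259) = 1.151477
Compute c / (2*pi) = 343 / 6.283185 = 54.590148
f = 54.590148 * 1.151477 = 62.86

62.86 Hz


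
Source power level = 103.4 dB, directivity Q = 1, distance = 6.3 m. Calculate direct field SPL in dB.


Given values:
  Lw = 103.4 dB, Q = 1, r = 6.3 m
Formula: SPL = Lw + 10 * log10(Q / (4 * pi * r^2))
Compute 4 * pi * r^2 = 4 * pi * 6.3^2 = 498.7592
Compute Q / denom = 1 / 498.7592 = 0.00200498
Compute 10 * log10(0.00200498) = -26.9789
SPL = 103.4 + (-26.9789) = 76.42

76.42 dB


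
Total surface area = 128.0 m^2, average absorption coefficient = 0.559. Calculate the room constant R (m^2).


Given values:
  S = 128.0 m^2, alpha = 0.559
Formula: R = S * alpha / (1 - alpha)
Numerator: 128.0 * 0.559 = 71.552
Denominator: 1 - 0.559 = 0.441
R = 71.552 / 0.441 = 162.25

162.25 m^2


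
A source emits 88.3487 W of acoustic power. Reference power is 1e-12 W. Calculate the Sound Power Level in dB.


Given values:
  W = 88.3487 W
  W_ref = 1e-12 W
Formula: SWL = 10 * log10(W / W_ref)
Compute ratio: W / W_ref = 88348700000000
Compute log10: log10(88348700000000) = 13.9462
Multiply: SWL = 10 * 13.9462 = 139.46

139.46 dB


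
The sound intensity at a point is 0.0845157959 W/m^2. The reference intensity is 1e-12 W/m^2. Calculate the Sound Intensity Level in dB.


Given values:
  I = 0.0845157959 W/m^2
  I_ref = 1e-12 W/m^2
Formula: SIL = 10 * log10(I / I_ref)
Compute ratio: I / I_ref = 84515795900
Compute log10: log10(84515795900) = 10.926938
Multiply: SIL = 10 * 10.926938 = 109.27

109.27 dB


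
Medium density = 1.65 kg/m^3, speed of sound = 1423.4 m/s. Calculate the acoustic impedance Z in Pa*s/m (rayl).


Given values:
  rho = 1.65 kg/m^3
  c = 1423.4 m/s
Formula: Z = rho * c
Z = 1.65 * 1423.4
Z = 2348.61

2348.61 rayl


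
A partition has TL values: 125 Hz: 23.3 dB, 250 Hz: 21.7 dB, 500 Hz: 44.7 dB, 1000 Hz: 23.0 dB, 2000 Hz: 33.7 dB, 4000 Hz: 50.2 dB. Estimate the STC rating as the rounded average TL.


Given TL values at each frequency:
  125 Hz: 23.3 dB
  250 Hz: 21.7 dB
  500 Hz: 44.7 dB
  1000 Hz: 23.0 dB
  2000 Hz: 33.7 dB
  4000 Hz: 50.2 dB
Formula: STC ~ round(average of TL values)
Sum = 23.3 + 21.7 + 44.7 + 23.0 + 33.7 + 50.2 = 196.6
Average = 196.6 / 6 = 32.77
Rounded: 33

33


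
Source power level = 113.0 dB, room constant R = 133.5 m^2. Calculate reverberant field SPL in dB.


Given values:
  Lw = 113.0 dB, R = 133.5 m^2
Formula: SPL = Lw + 10 * log10(4 / R)
Compute 4 / R = 4 / 133.5 = 0.029963
Compute 10 * log10(0.029963) = -15.2341
SPL = 113.0 + (-15.2341) = 97.77

97.77 dB


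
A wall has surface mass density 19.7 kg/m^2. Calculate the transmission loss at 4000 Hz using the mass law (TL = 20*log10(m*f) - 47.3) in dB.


Given values:
  m = 19.7 kg/m^2, f = 4000 Hz
Formula: TL = 20 * log10(m * f) - 47.3
Compute m * f = 19.7 * 4000 = 78800.0
Compute log10(78800.0) = 4.896526
Compute 20 * 4.896526 = 97.9305
TL = 97.9305 - 47.3 = 50.63

50.63 dB


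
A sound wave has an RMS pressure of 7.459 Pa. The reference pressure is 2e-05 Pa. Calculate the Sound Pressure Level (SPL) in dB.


Given values:
  p = 7.459 Pa
  p_ref = 2e-05 Pa
Formula: SPL = 20 * log10(p / p_ref)
Compute ratio: p / p_ref = 7.459 / 2e-05 = 372950
Compute log10: log10(372950) = 5.571651
Multiply: SPL = 20 * 5.571651 = 111.43

111.43 dB


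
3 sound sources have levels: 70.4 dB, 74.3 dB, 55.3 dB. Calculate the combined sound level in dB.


Formula: L_total = 10 * log10( sum(10^(Li/10)) )
  Source 1: 10^(70.4/10) = 10964781.9614
  Source 2: 10^(74.3/10) = 26915348.0393
  Source 3: 10^(55.3/10) = 338844.1561
Sum of linear values = 38218974.1568
L_total = 10 * log10(38218974.1568) = 75.82

75.82 dB


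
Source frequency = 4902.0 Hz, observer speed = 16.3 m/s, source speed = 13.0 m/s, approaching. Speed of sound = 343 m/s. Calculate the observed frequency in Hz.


Given values:
  f_s = 4902.0 Hz, v_o = 16.3 m/s, v_s = 13.0 m/s
  Direction: approaching
Formula: f_o = f_s * (c + v_o) / (c - v_s)
Numerator: c + v_o = 343 + 16.3 = 359.3
Denominator: c - v_s = 343 - 13.0 = 330.0
f_o = 4902.0 * 359.3 / 330.0 = 5337.24

5337.24 Hz


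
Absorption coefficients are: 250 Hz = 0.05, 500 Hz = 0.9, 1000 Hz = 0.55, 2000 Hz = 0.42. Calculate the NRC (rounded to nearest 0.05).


Given values:
  a_250 = 0.05, a_500 = 0.9
  a_1000 = 0.55, a_2000 = 0.42
Formula: NRC = (a250 + a500 + a1000 + a2000) / 4
Sum = 0.05 + 0.9 + 0.55 + 0.42 = 1.92
NRC = 1.92 / 4 = 0.48
Rounded to nearest 0.05: 0.5

0.5


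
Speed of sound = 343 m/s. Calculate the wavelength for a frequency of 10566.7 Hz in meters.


Given values:
  c = 343 m/s, f = 10566.7 Hz
Formula: lambda = c / f
lambda = 343 / 10566.7
lambda = 0.0325

0.0325 m


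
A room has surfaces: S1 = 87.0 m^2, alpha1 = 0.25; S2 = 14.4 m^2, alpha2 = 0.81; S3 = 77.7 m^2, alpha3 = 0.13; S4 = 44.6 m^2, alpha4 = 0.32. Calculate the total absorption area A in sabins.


Given surfaces:
  Surface 1: 87.0 * 0.25 = 21.75
  Surface 2: 14.4 * 0.81 = 11.664
  Surface 3: 77.7 * 0.13 = 10.101
  Surface 4: 44.6 * 0.32 = 14.272
Formula: A = sum(Si * alpha_i)
A = 21.75 + 11.664 + 10.101 + 14.272
A = 57.79

57.79 sabins


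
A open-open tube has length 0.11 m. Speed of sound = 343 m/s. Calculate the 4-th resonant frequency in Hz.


Given values:
  Tube type: open-open, L = 0.11 m, c = 343 m/s, n = 4
Formula: f_n = n * c / (2 * L)
Compute 2 * L = 2 * 0.11 = 0.22
f = 4 * 343 / 0.22
f = 6236.36

6236.36 Hz


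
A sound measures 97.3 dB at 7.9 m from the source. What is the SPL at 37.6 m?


Given values:
  SPL1 = 97.3 dB, r1 = 7.9 m, r2 = 37.6 m
Formula: SPL2 = SPL1 - 20 * log10(r2 / r1)
Compute ratio: r2 / r1 = 37.6 / 7.9 = 4.7595
Compute log10: log10(4.7595) = 0.677561
Compute drop: 20 * 0.677561 = 13.5512
SPL2 = 97.3 - 13.5512 = 83.75

83.75 dB


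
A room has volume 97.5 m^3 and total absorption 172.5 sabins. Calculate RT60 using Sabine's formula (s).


Given values:
  V = 97.5 m^3
  A = 172.5 sabins
Formula: RT60 = 0.161 * V / A
Numerator: 0.161 * 97.5 = 15.6975
RT60 = 15.6975 / 172.5 = 0.091

0.091 s


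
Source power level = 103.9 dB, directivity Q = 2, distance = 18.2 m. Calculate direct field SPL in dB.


Given values:
  Lw = 103.9 dB, Q = 2, r = 18.2 m
Formula: SPL = Lw + 10 * log10(Q / (4 * pi * r^2))
Compute 4 * pi * r^2 = 4 * pi * 18.2^2 = 4162.4846
Compute Q / denom = 2 / 4162.4846 = 0.00048048
Compute 10 * log10(0.00048048) = -33.1832
SPL = 103.9 + (-33.1832) = 70.72

70.72 dB


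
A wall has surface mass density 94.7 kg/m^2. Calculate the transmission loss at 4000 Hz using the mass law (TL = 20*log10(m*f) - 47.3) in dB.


Given values:
  m = 94.7 kg/m^2, f = 4000 Hz
Formula: TL = 20 * log10(m * f) - 47.3
Compute m * f = 94.7 * 4000 = 378800.0
Compute log10(378800.0) = 5.57841
Compute 20 * 5.57841 = 111.5682
TL = 111.5682 - 47.3 = 64.27

64.27 dB


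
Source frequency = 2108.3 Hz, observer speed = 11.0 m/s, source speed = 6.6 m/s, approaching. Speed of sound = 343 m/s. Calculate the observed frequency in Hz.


Given values:
  f_s = 2108.3 Hz, v_o = 11.0 m/s, v_s = 6.6 m/s
  Direction: approaching
Formula: f_o = f_s * (c + v_o) / (c - v_s)
Numerator: c + v_o = 343 + 11.0 = 354.0
Denominator: c - v_s = 343 - 6.6 = 336.4
f_o = 2108.3 * 354.0 / 336.4 = 2218.6

2218.6 Hz


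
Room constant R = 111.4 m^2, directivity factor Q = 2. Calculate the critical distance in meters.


Given values:
  R = 111.4 m^2, Q = 2
Formula: d_c = 0.141 * sqrt(Q * R)
Compute Q * R = 2 * 111.4 = 222.8
Compute sqrt(222.8) = 14.9265
d_c = 0.141 * 14.9265 = 2.105

2.105 m


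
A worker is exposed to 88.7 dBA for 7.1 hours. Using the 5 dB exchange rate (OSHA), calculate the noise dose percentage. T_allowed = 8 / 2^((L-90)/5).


Given values:
  L = 88.7 dBA, T = 7.1 hours
Formula: T_allowed = 8 / 2^((L - 90) / 5)
Compute exponent: (88.7 - 90) / 5 = -0.26
Compute 2^(-0.26) = 0.835088
T_allowed = 8 / 0.835088 = 9.579829 hours
Dose = (T / T_allowed) * 100
Dose = (7.1 / 9.579829) * 100 = 74.11

74.11 %


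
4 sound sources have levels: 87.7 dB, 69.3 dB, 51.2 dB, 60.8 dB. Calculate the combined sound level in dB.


Formula: L_total = 10 * log10( sum(10^(Li/10)) )
  Source 1: 10^(87.7/10) = 588843655.3556
  Source 2: 10^(69.3/10) = 8511380.382
  Source 3: 10^(51.2/10) = 131825.6739
  Source 4: 10^(60.8/10) = 1202264.4346
Sum of linear values = 598689125.8461
L_total = 10 * log10(598689125.8461) = 87.77

87.77 dB


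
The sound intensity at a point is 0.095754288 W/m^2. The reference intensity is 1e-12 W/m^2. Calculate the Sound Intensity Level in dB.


Given values:
  I = 0.095754288 W/m^2
  I_ref = 1e-12 W/m^2
Formula: SIL = 10 * log10(I / I_ref)
Compute ratio: I / I_ref = 95754288000
Compute log10: log10(95754288000) = 10.981158
Multiply: SIL = 10 * 10.981158 = 109.81

109.81 dB


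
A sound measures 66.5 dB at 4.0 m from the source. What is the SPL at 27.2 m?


Given values:
  SPL1 = 66.5 dB, r1 = 4.0 m, r2 = 27.2 m
Formula: SPL2 = SPL1 - 20 * log10(r2 / r1)
Compute ratio: r2 / r1 = 27.2 / 4.0 = 6.8
Compute log10: log10(6.8) = 0.832509
Compute drop: 20 * 0.832509 = 16.6502
SPL2 = 66.5 - 16.6502 = 49.85

49.85 dB


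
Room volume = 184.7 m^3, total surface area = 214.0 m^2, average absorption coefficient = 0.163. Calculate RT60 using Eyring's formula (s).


Given values:
  V = 184.7 m^3, S = 214.0 m^2, alpha = 0.163
Formula: RT60 = 0.161 * V / (-S * ln(1 - alpha))
Compute ln(1 - 0.163) = ln(0.837) = -0.177931
Denominator: -214.0 * -0.177931 = 38.0772
Numerator: 0.161 * 184.7 = 29.7367
RT60 = 29.7367 / 38.0772 = 0.781

0.781 s


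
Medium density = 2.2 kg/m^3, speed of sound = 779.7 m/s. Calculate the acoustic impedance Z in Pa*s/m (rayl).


Given values:
  rho = 2.2 kg/m^3
  c = 779.7 m/s
Formula: Z = rho * c
Z = 2.2 * 779.7
Z = 1715.34

1715.34 rayl


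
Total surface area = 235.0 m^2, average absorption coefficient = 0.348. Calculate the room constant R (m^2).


Given values:
  S = 235.0 m^2, alpha = 0.348
Formula: R = S * alpha / (1 - alpha)
Numerator: 235.0 * 0.348 = 81.78
Denominator: 1 - 0.348 = 0.652
R = 81.78 / 0.652 = 125.43

125.43 m^2


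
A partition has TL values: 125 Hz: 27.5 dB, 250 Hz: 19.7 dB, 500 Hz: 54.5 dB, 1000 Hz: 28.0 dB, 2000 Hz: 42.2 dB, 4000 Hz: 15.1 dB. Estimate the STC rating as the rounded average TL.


Given TL values at each frequency:
  125 Hz: 27.5 dB
  250 Hz: 19.7 dB
  500 Hz: 54.5 dB
  1000 Hz: 28.0 dB
  2000 Hz: 42.2 dB
  4000 Hz: 15.1 dB
Formula: STC ~ round(average of TL values)
Sum = 27.5 + 19.7 + 54.5 + 28.0 + 42.2 + 15.1 = 187.0
Average = 187.0 / 6 = 31.17
Rounded: 31

31


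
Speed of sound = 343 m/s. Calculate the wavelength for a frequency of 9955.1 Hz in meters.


Given values:
  c = 343 m/s, f = 9955.1 Hz
Formula: lambda = c / f
lambda = 343 / 9955.1
lambda = 0.0345

0.0345 m


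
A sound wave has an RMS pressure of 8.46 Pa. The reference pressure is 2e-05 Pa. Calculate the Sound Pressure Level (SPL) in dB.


Given values:
  p = 8.46 Pa
  p_ref = 2e-05 Pa
Formula: SPL = 20 * log10(p / p_ref)
Compute ratio: p / p_ref = 8.46 / 2e-05 = 423000
Compute log10: log10(423000) = 5.62634
Multiply: SPL = 20 * 5.62634 = 112.53

112.53 dB


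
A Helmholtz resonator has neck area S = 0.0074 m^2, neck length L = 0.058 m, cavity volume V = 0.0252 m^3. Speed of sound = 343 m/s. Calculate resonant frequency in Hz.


Given values:
  S = 0.0074 m^2, L = 0.058 m, V = 0.0252 m^3, c = 343 m/s
Formula: f = (c / (2*pi)) * sqrt(S / (V * L))
Compute V * L = 0.0252 * 0.058 = 0.0014616
Compute S / (V * L) = 0.0074 / 0.0014616 = 5.0629
Compute sqrt(5.0629) = 2.250089
Compute c / (2*pi) = 343 / 6.283185 = 54.590148
f = 54.590148 * 2.250089 = 122.83

122.83 Hz


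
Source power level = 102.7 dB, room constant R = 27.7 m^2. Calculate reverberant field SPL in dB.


Given values:
  Lw = 102.7 dB, R = 27.7 m^2
Formula: SPL = Lw + 10 * log10(4 / R)
Compute 4 / R = 4 / 27.7 = 0.144404
Compute 10 * log10(0.144404) = -8.4042
SPL = 102.7 + (-8.4042) = 94.3

94.3 dB


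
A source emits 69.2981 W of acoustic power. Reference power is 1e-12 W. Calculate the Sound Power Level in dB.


Given values:
  W = 69.2981 W
  W_ref = 1e-12 W
Formula: SWL = 10 * log10(W / W_ref)
Compute ratio: W / W_ref = 69298100000000
Compute log10: log10(69298100000000) = 13.840721
Multiply: SWL = 10 * 13.840721 = 138.41

138.41 dB


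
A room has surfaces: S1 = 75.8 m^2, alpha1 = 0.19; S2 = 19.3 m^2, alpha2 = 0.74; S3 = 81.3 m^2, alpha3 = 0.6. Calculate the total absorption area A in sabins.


Given surfaces:
  Surface 1: 75.8 * 0.19 = 14.402
  Surface 2: 19.3 * 0.74 = 14.282
  Surface 3: 81.3 * 0.6 = 48.78
Formula: A = sum(Si * alpha_i)
A = 14.402 + 14.282 + 48.78
A = 77.46

77.46 sabins


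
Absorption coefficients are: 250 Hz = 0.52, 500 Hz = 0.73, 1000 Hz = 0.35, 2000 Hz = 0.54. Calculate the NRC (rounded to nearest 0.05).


Given values:
  a_250 = 0.52, a_500 = 0.73
  a_1000 = 0.35, a_2000 = 0.54
Formula: NRC = (a250 + a500 + a1000 + a2000) / 4
Sum = 0.52 + 0.73 + 0.35 + 0.54 = 2.14
NRC = 2.14 / 4 = 0.535
Rounded to nearest 0.05: 0.55

0.55


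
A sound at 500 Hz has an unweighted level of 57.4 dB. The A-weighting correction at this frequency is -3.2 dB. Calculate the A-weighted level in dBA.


Given values:
  SPL = 57.4 dB
  A-weighting at 500 Hz = -3.2 dB
Formula: L_A = SPL + A_weight
L_A = 57.4 + (-3.2)
L_A = 54.2

54.2 dBA


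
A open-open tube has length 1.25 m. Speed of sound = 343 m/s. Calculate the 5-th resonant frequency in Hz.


Given values:
  Tube type: open-open, L = 1.25 m, c = 343 m/s, n = 5
Formula: f_n = n * c / (2 * L)
Compute 2 * L = 2 * 1.25 = 2.5
f = 5 * 343 / 2.5
f = 686.0

686.0 Hz


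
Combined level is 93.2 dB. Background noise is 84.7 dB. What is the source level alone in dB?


Given values:
  L_total = 93.2 dB, L_bg = 84.7 dB
Formula: L_source = 10 * log10(10^(L_total/10) - 10^(L_bg/10))
Convert to linear:
  10^(93.2/10) = 2089296130.854
  10^(84.7/10) = 295120922.6666
Difference: 2089296130.854 - 295120922.6666 = 1794175208.1874
L_source = 10 * log10(1794175208.1874) = 92.54

92.54 dB


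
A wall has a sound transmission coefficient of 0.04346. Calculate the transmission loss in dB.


Given values:
  tau = 0.04346
Formula: TL = 10 * log10(1 / tau)
Compute 1 / tau = 1 / 0.04346 = 23.0097
Compute log10(23.0097) = 1.361911
TL = 10 * 1.361911 = 13.62

13.62 dB


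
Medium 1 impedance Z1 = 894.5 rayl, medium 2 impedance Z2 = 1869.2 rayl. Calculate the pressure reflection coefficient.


Given values:
  Z1 = 894.5 rayl, Z2 = 1869.2 rayl
Formula: R = (Z2 - Z1) / (Z2 + Z1)
Numerator: Z2 - Z1 = 1869.2 - 894.5 = 974.7
Denominator: Z2 + Z1 = 1869.2 + 894.5 = 2763.7
R = 974.7 / 2763.7 = 0.3527

0.3527


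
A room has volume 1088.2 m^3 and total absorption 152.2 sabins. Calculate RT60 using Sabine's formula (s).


Given values:
  V = 1088.2 m^3
  A = 152.2 sabins
Formula: RT60 = 0.161 * V / A
Numerator: 0.161 * 1088.2 = 175.2002
RT60 = 175.2002 / 152.2 = 1.151

1.151 s


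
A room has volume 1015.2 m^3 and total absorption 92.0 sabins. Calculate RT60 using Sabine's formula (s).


Given values:
  V = 1015.2 m^3
  A = 92.0 sabins
Formula: RT60 = 0.161 * V / A
Numerator: 0.161 * 1015.2 = 163.4472
RT60 = 163.4472 / 92.0 = 1.777

1.777 s


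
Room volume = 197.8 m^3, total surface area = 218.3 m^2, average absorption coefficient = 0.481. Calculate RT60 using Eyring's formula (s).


Given values:
  V = 197.8 m^3, S = 218.3 m^2, alpha = 0.481
Formula: RT60 = 0.161 * V / (-S * ln(1 - alpha))
Compute ln(1 - 0.481) = ln(0.519) = -0.655851
Denominator: -218.3 * -0.655851 = 143.1723
Numerator: 0.161 * 197.8 = 31.8458
RT60 = 31.8458 / 143.1723 = 0.222

0.222 s


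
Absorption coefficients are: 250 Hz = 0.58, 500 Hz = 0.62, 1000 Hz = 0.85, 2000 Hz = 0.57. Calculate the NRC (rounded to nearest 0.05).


Given values:
  a_250 = 0.58, a_500 = 0.62
  a_1000 = 0.85, a_2000 = 0.57
Formula: NRC = (a250 + a500 + a1000 + a2000) / 4
Sum = 0.58 + 0.62 + 0.85 + 0.57 = 2.62
NRC = 2.62 / 4 = 0.655
Rounded to nearest 0.05: 0.65

0.65


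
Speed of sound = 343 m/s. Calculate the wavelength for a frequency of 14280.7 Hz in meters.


Given values:
  c = 343 m/s, f = 14280.7 Hz
Formula: lambda = c / f
lambda = 343 / 14280.7
lambda = 0.024

0.024 m


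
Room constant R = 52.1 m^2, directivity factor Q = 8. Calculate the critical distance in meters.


Given values:
  R = 52.1 m^2, Q = 8
Formula: d_c = 0.141 * sqrt(Q * R)
Compute Q * R = 8 * 52.1 = 416.8
Compute sqrt(416.8) = 20.4157
d_c = 0.141 * 20.4157 = 2.879

2.879 m


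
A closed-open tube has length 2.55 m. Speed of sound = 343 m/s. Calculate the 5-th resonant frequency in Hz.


Given values:
  Tube type: closed-open, L = 2.55 m, c = 343 m/s, n = 5
Formula: f_n = (2n - 1) * c / (4 * L)
Compute 2n - 1 = 2*5 - 1 = 9
Compute 4 * L = 4 * 2.55 = 10.2
f = 9 * 343 / 10.2
f = 302.65

302.65 Hz


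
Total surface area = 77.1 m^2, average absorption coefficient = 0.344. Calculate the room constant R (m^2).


Given values:
  S = 77.1 m^2, alpha = 0.344
Formula: R = S * alpha / (1 - alpha)
Numerator: 77.1 * 0.344 = 26.5224
Denominator: 1 - 0.344 = 0.656
R = 26.5224 / 0.656 = 40.43

40.43 m^2


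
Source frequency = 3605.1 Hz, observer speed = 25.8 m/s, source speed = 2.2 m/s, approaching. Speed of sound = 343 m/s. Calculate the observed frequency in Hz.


Given values:
  f_s = 3605.1 Hz, v_o = 25.8 m/s, v_s = 2.2 m/s
  Direction: approaching
Formula: f_o = f_s * (c + v_o) / (c - v_s)
Numerator: c + v_o = 343 + 25.8 = 368.8
Denominator: c - v_s = 343 - 2.2 = 340.8
f_o = 3605.1 * 368.8 / 340.8 = 3901.29

3901.29 Hz


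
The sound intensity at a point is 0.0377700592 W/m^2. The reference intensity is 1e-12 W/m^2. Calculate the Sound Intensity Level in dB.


Given values:
  I = 0.0377700592 W/m^2
  I_ref = 1e-12 W/m^2
Formula: SIL = 10 * log10(I / I_ref)
Compute ratio: I / I_ref = 37770059200
Compute log10: log10(37770059200) = 10.577148
Multiply: SIL = 10 * 10.577148 = 105.77

105.77 dB


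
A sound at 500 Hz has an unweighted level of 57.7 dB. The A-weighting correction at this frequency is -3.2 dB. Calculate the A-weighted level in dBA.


Given values:
  SPL = 57.7 dB
  A-weighting at 500 Hz = -3.2 dB
Formula: L_A = SPL + A_weight
L_A = 57.7 + (-3.2)
L_A = 54.5

54.5 dBA


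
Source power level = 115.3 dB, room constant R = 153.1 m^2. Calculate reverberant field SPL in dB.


Given values:
  Lw = 115.3 dB, R = 153.1 m^2
Formula: SPL = Lw + 10 * log10(4 / R)
Compute 4 / R = 4 / 153.1 = 0.026127
Compute 10 * log10(0.026127) = -15.8291
SPL = 115.3 + (-15.8291) = 99.47

99.47 dB


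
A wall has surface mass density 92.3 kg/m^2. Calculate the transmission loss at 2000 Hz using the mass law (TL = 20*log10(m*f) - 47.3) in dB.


Given values:
  m = 92.3 kg/m^2, f = 2000 Hz
Formula: TL = 20 * log10(m * f) - 47.3
Compute m * f = 92.3 * 2000 = 184600.0
Compute log10(184600.0) = 5.266232
Compute 20 * 5.266232 = 105.3246
TL = 105.3246 - 47.3 = 58.02

58.02 dB


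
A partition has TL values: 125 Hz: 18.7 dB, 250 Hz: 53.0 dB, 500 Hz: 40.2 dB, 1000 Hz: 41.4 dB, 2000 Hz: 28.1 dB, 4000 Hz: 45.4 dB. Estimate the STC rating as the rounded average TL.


Given TL values at each frequency:
  125 Hz: 18.7 dB
  250 Hz: 53.0 dB
  500 Hz: 40.2 dB
  1000 Hz: 41.4 dB
  2000 Hz: 28.1 dB
  4000 Hz: 45.4 dB
Formula: STC ~ round(average of TL values)
Sum = 18.7 + 53.0 + 40.2 + 41.4 + 28.1 + 45.4 = 226.8
Average = 226.8 / 6 = 37.8
Rounded: 38

38


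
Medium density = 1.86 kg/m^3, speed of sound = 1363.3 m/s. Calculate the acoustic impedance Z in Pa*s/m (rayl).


Given values:
  rho = 1.86 kg/m^3
  c = 1363.3 m/s
Formula: Z = rho * c
Z = 1.86 * 1363.3
Z = 2535.74

2535.74 rayl


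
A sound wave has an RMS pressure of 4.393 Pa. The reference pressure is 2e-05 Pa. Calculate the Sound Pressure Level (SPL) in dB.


Given values:
  p = 4.393 Pa
  p_ref = 2e-05 Pa
Formula: SPL = 20 * log10(p / p_ref)
Compute ratio: p / p_ref = 4.393 / 2e-05 = 219650
Compute log10: log10(219650) = 5.341731
Multiply: SPL = 20 * 5.341731 = 106.83

106.83 dB


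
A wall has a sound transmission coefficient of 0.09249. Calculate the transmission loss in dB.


Given values:
  tau = 0.09249
Formula: TL = 10 * log10(1 / tau)
Compute 1 / tau = 1 / 0.09249 = 10.812
Compute log10(10.812) = 1.033906
TL = 10 * 1.033906 = 10.34

10.34 dB


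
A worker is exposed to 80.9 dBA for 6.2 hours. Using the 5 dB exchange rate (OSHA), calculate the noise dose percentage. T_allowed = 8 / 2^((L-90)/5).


Given values:
  L = 80.9 dBA, T = 6.2 hours
Formula: T_allowed = 8 / 2^((L - 90) / 5)
Compute exponent: (80.9 - 90) / 5 = -1.82
Compute 2^(-1.82) = 0.283221
T_allowed = 8 / 0.283221 = 28.246493 hours
Dose = (T / T_allowed) * 100
Dose = (6.2 / 28.246493) * 100 = 21.95

21.95 %


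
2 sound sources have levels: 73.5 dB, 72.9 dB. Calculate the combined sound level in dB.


Formula: L_total = 10 * log10( sum(10^(Li/10)) )
  Source 1: 10^(73.5/10) = 22387211.3857
  Source 2: 10^(72.9/10) = 19498445.9976
Sum of linear values = 41885657.3833
L_total = 10 * log10(41885657.3833) = 76.22

76.22 dB


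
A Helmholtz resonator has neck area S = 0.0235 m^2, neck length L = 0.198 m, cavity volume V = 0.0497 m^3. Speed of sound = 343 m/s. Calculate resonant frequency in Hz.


Given values:
  S = 0.0235 m^2, L = 0.198 m, V = 0.0497 m^3, c = 343 m/s
Formula: f = (c / (2*pi)) * sqrt(S / (V * L))
Compute V * L = 0.0497 * 0.198 = 0.0098406
Compute S / (V * L) = 0.0235 / 0.0098406 = 2.3881
Compute sqrt(2.3881) = 1.545348
Compute c / (2*pi) = 343 / 6.283185 = 54.590148
f = 54.590148 * 1.545348 = 84.36

84.36 Hz


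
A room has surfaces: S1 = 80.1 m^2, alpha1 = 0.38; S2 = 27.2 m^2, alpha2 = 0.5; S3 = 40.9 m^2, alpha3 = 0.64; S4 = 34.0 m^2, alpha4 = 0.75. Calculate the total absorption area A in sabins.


Given surfaces:
  Surface 1: 80.1 * 0.38 = 30.438
  Surface 2: 27.2 * 0.5 = 13.6
  Surface 3: 40.9 * 0.64 = 26.176
  Surface 4: 34.0 * 0.75 = 25.5
Formula: A = sum(Si * alpha_i)
A = 30.438 + 13.6 + 26.176 + 25.5
A = 95.71

95.71 sabins


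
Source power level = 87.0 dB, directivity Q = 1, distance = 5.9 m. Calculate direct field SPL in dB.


Given values:
  Lw = 87.0 dB, Q = 1, r = 5.9 m
Formula: SPL = Lw + 10 * log10(Q / (4 * pi * r^2))
Compute 4 * pi * r^2 = 4 * pi * 5.9^2 = 437.4354
Compute Q / denom = 1 / 437.4354 = 0.00228605
Compute 10 * log10(0.00228605) = -26.4091
SPL = 87.0 + (-26.4091) = 60.59

60.59 dB


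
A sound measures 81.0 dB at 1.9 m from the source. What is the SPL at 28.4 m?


Given values:
  SPL1 = 81.0 dB, r1 = 1.9 m, r2 = 28.4 m
Formula: SPL2 = SPL1 - 20 * log10(r2 / r1)
Compute ratio: r2 / r1 = 28.4 / 1.9 = 14.9474
Compute log10: log10(14.9474) = 1.174566
Compute drop: 20 * 1.174566 = 23.4913
SPL2 = 81.0 - 23.4913 = 57.51

57.51 dB


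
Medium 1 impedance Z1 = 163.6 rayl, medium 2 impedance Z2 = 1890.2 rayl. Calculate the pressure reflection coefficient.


Given values:
  Z1 = 163.6 rayl, Z2 = 1890.2 rayl
Formula: R = (Z2 - Z1) / (Z2 + Z1)
Numerator: Z2 - Z1 = 1890.2 - 163.6 = 1726.6
Denominator: Z2 + Z1 = 1890.2 + 163.6 = 2053.8
R = 1726.6 / 2053.8 = 0.8407

0.8407


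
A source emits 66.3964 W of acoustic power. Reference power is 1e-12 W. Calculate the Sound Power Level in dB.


Given values:
  W = 66.3964 W
  W_ref = 1e-12 W
Formula: SWL = 10 * log10(W / W_ref)
Compute ratio: W / W_ref = 66396400000000
Compute log10: log10(66396400000000) = 13.822145
Multiply: SWL = 10 * 13.822145 = 138.22

138.22 dB


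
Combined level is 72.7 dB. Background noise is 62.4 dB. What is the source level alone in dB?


Given values:
  L_total = 72.7 dB, L_bg = 62.4 dB
Formula: L_source = 10 * log10(10^(L_total/10) - 10^(L_bg/10))
Convert to linear:
  10^(72.7/10) = 18620871.3666
  10^(62.4/10) = 1737800.8287
Difference: 18620871.3666 - 1737800.8287 = 16883070.5379
L_source = 10 * log10(16883070.5379) = 72.27

72.27 dB


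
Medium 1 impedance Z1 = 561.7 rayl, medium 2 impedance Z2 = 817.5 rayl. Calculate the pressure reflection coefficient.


Given values:
  Z1 = 561.7 rayl, Z2 = 817.5 rayl
Formula: R = (Z2 - Z1) / (Z2 + Z1)
Numerator: Z2 - Z1 = 817.5 - 561.7 = 255.8
Denominator: Z2 + Z1 = 817.5 + 561.7 = 1379.2
R = 255.8 / 1379.2 = 0.1855

0.1855


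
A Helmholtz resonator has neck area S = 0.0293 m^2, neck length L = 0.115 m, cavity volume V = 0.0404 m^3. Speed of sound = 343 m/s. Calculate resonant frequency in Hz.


Given values:
  S = 0.0293 m^2, L = 0.115 m, V = 0.0404 m^3, c = 343 m/s
Formula: f = (c / (2*pi)) * sqrt(S / (V * L))
Compute V * L = 0.0404 * 0.115 = 0.004646
Compute S / (V * L) = 0.0293 / 0.004646 = 6.3065
Compute sqrt(6.3065) = 2.511275
Compute c / (2*pi) = 343 / 6.283185 = 54.590148
f = 54.590148 * 2.511275 = 137.09

137.09 Hz


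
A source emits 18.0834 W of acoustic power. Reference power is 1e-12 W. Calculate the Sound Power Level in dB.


Given values:
  W = 18.0834 W
  W_ref = 1e-12 W
Formula: SWL = 10 * log10(W / W_ref)
Compute ratio: W / W_ref = 18083400000000
Compute log10: log10(18083400000000) = 13.25728
Multiply: SWL = 10 * 13.25728 = 132.57

132.57 dB


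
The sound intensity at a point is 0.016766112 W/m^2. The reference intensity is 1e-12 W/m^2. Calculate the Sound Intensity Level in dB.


Given values:
  I = 0.016766112 W/m^2
  I_ref = 1e-12 W/m^2
Formula: SIL = 10 * log10(I / I_ref)
Compute ratio: I / I_ref = 16766112000
Compute log10: log10(16766112000) = 10.224432
Multiply: SIL = 10 * 10.224432 = 102.24

102.24 dB


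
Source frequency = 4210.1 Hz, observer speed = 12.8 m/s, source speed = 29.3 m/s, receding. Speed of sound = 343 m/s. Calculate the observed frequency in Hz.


Given values:
  f_s = 4210.1 Hz, v_o = 12.8 m/s, v_s = 29.3 m/s
  Direction: receding
Formula: f_o = f_s * (c - v_o) / (c + v_s)
Numerator: c - v_o = 343 - 12.8 = 330.2
Denominator: c + v_s = 343 + 29.3 = 372.3
f_o = 4210.1 * 330.2 / 372.3 = 3734.02

3734.02 Hz


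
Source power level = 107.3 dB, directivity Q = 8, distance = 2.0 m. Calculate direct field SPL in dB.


Given values:
  Lw = 107.3 dB, Q = 8, r = 2.0 m
Formula: SPL = Lw + 10 * log10(Q / (4 * pi * r^2))
Compute 4 * pi * r^2 = 4 * pi * 2.0^2 = 50.2655
Compute Q / denom = 8 / 50.2655 = 0.15915489
Compute 10 * log10(0.15915489) = -7.9818
SPL = 107.3 + (-7.9818) = 99.32

99.32 dB


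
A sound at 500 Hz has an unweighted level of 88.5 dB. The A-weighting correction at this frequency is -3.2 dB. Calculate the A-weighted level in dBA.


Given values:
  SPL = 88.5 dB
  A-weighting at 500 Hz = -3.2 dB
Formula: L_A = SPL + A_weight
L_A = 88.5 + (-3.2)
L_A = 85.3

85.3 dBA


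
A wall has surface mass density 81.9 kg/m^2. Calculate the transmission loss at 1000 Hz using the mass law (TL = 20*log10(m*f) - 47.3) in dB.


Given values:
  m = 81.9 kg/m^2, f = 1000 Hz
Formula: TL = 20 * log10(m * f) - 47.3
Compute m * f = 81.9 * 1000 = 81900.0
Compute log10(81900.0) = 4.913284
Compute 20 * 4.913284 = 98.2657
TL = 98.2657 - 47.3 = 50.97

50.97 dB


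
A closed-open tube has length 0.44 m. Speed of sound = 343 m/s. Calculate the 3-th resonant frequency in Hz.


Given values:
  Tube type: closed-open, L = 0.44 m, c = 343 m/s, n = 3
Formula: f_n = (2n - 1) * c / (4 * L)
Compute 2n - 1 = 2*3 - 1 = 5
Compute 4 * L = 4 * 0.44 = 1.76
f = 5 * 343 / 1.76
f = 974.43

974.43 Hz


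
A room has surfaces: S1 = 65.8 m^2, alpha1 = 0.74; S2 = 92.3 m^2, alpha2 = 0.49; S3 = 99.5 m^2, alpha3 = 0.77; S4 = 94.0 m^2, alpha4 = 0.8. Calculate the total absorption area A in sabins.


Given surfaces:
  Surface 1: 65.8 * 0.74 = 48.692
  Surface 2: 92.3 * 0.49 = 45.227
  Surface 3: 99.5 * 0.77 = 76.615
  Surface 4: 94.0 * 0.8 = 75.2
Formula: A = sum(Si * alpha_i)
A = 48.692 + 45.227 + 76.615 + 75.2
A = 245.73

245.73 sabins


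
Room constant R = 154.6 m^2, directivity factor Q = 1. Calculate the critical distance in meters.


Given values:
  R = 154.6 m^2, Q = 1
Formula: d_c = 0.141 * sqrt(Q * R)
Compute Q * R = 1 * 154.6 = 154.6
Compute sqrt(154.6) = 12.4338
d_c = 0.141 * 12.4338 = 1.753

1.753 m


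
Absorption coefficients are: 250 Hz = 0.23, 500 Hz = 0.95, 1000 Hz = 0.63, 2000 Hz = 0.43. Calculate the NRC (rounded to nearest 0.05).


Given values:
  a_250 = 0.23, a_500 = 0.95
  a_1000 = 0.63, a_2000 = 0.43
Formula: NRC = (a250 + a500 + a1000 + a2000) / 4
Sum = 0.23 + 0.95 + 0.63 + 0.43 = 2.24
NRC = 2.24 / 4 = 0.56
Rounded to nearest 0.05: 0.55

0.55


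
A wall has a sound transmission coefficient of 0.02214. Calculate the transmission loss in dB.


Given values:
  tau = 0.02214
Formula: TL = 10 * log10(1 / tau)
Compute 1 / tau = 1 / 0.02214 = 45.1671
Compute log10(45.1671) = 1.654822
TL = 10 * 1.654822 = 16.55

16.55 dB


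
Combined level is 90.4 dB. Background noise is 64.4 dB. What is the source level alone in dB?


Given values:
  L_total = 90.4 dB, L_bg = 64.4 dB
Formula: L_source = 10 * log10(10^(L_total/10) - 10^(L_bg/10))
Convert to linear:
  10^(90.4/10) = 1096478196.1432
  10^(64.4/10) = 2754228.7033
Difference: 1096478196.1432 - 2754228.7033 = 1093723967.4399
L_source = 10 * log10(1093723967.4399) = 90.39

90.39 dB


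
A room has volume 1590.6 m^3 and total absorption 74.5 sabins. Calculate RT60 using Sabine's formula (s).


Given values:
  V = 1590.6 m^3
  A = 74.5 sabins
Formula: RT60 = 0.161 * V / A
Numerator: 0.161 * 1590.6 = 256.0866
RT60 = 256.0866 / 74.5 = 3.437

3.437 s


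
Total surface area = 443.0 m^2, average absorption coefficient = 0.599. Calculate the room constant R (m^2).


Given values:
  S = 443.0 m^2, alpha = 0.599
Formula: R = S * alpha / (1 - alpha)
Numerator: 443.0 * 0.599 = 265.357
Denominator: 1 - 0.599 = 0.401
R = 265.357 / 0.401 = 661.74

661.74 m^2


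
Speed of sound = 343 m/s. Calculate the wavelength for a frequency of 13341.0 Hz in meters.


Given values:
  c = 343 m/s, f = 13341.0 Hz
Formula: lambda = c / f
lambda = 343 / 13341.0
lambda = 0.0257

0.0257 m


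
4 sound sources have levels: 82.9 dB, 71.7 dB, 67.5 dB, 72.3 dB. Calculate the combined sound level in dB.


Formula: L_total = 10 * log10( sum(10^(Li/10)) )
  Source 1: 10^(82.9/10) = 194984459.9758
  Source 2: 10^(71.7/10) = 14791083.8817
  Source 3: 10^(67.5/10) = 5623413.2519
  Source 4: 10^(72.3/10) = 16982436.5246
Sum of linear values = 232381393.634
L_total = 10 * log10(232381393.634) = 83.66

83.66 dB


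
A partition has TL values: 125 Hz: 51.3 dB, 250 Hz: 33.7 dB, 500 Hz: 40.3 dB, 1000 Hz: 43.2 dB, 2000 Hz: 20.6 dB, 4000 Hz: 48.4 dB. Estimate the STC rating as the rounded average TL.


Given TL values at each frequency:
  125 Hz: 51.3 dB
  250 Hz: 33.7 dB
  500 Hz: 40.3 dB
  1000 Hz: 43.2 dB
  2000 Hz: 20.6 dB
  4000 Hz: 48.4 dB
Formula: STC ~ round(average of TL values)
Sum = 51.3 + 33.7 + 40.3 + 43.2 + 20.6 + 48.4 = 237.5
Average = 237.5 / 6 = 39.58
Rounded: 40

40


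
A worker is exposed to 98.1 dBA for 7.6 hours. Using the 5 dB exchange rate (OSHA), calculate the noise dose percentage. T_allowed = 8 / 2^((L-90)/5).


Given values:
  L = 98.1 dBA, T = 7.6 hours
Formula: T_allowed = 8 / 2^((L - 90) / 5)
Compute exponent: (98.1 - 90) / 5 = 1.62
Compute 2^(1.62) = 3.07375
T_allowed = 8 / 3.07375 = 2.602684 hours
Dose = (T / T_allowed) * 100
Dose = (7.6 / 2.602684) * 100 = 292.01

292.01 %
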